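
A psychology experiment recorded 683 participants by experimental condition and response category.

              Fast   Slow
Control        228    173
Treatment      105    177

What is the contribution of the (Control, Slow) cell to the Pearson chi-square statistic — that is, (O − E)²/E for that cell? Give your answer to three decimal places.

Row total (Control) = 401; column total (Slow) = 350; N = 683.
Expected count E = 401 × 350 / 683 = 205.4905.
Contribution = (O − E)²/E = (173 − 205.4905)² / 205.4905 = 5.137.

5.137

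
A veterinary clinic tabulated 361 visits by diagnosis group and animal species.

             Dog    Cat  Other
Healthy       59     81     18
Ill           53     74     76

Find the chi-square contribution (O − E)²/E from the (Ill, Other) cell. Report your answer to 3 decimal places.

Row total (Ill) = 203; column total (Other) = 94; N = 361.
Expected count E = 203 × 94 / 361 = 52.8587.
Contribution = (O − E)²/E = (76 − 52.8587)² / 52.8587 = 10.131.

10.131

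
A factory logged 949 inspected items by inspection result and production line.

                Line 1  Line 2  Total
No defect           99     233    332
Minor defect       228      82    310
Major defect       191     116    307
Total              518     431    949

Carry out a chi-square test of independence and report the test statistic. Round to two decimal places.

134.32

Grand total N = 949.
Expected counts (row total × column total / N):
  No defect, Line 1: 332×518/949 = 181.218
  No defect, Line 2: 332×431/949 = 150.782
  Minor defect, Line 1: 310×518/949 = 169.210
  Minor defect, Line 2: 310×431/949 = 140.790
  Major defect, Line 1: 307×518/949 = 167.572
  Major defect, Line 2: 307×431/949 = 139.428
Contributions (O − E)²/E:
  (99 − 181.218)²/181.218 = 37.3020
  (233 − 150.782)²/150.782 = 44.8316
  (228 − 169.210)²/169.210 = 20.4259
  (82 − 140.790)²/140.790 = 24.5491
  (191 − 167.572)²/167.572 = 3.2754
  (116 − 139.428)²/139.428 = 3.9366
χ² = 37.3020 + 44.8316 + 20.4259 + 24.5491 + 3.2754 + 3.9366 = 134.32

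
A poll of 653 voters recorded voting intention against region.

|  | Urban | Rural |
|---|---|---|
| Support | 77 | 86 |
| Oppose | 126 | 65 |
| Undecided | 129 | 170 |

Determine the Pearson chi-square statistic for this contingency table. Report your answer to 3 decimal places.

25.423

Row totals: 163, 191, 299. Column totals: 332, 321. Grand total N = 653.
Expected counts (row total × column total / N):
  Support, Urban: 163×332/653 = 82.8729
  Support, Rural: 163×321/653 = 80.1271
  Oppose, Urban: 191×332/653 = 97.1087
  Oppose, Rural: 191×321/653 = 93.8913
  Undecided, Urban: 299×332/653 = 152.0184
  Undecided, Rural: 299×321/653 = 146.9816
Contributions (O − E)²/E:
  (77 − 82.8729)²/82.8729 = 0.4162
  (86 − 80.1271)²/80.1271 = 0.4305
  (126 − 97.1087)²/97.1087 = 8.5956
  (65 − 93.8913)²/93.8913 = 8.8901
  (129 − 152.0184)²/152.0184 = 3.4854
  (170 − 146.9816)²/146.9816 = 3.6049
χ² = 0.4162 + 0.4305 + 8.5956 + 8.8901 + 3.4854 + 3.6049 = 25.423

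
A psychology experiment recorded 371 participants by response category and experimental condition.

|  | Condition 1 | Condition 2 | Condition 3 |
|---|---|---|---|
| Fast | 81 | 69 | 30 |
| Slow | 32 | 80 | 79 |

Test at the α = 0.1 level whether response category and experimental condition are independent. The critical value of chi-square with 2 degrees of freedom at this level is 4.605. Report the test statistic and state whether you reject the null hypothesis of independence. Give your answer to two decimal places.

Row totals: 180, 191. Column totals: 113, 149, 109. Grand total N = 371.
Expected counts (row total × column total / N):
  Fast, Condition 1: 180×113/371 = 54.825
  Fast, Condition 2: 180×149/371 = 72.291
  Fast, Condition 3: 180×109/371 = 52.884
  Slow, Condition 1: 191×113/371 = 58.175
  Slow, Condition 2: 191×149/371 = 76.709
  Slow, Condition 3: 191×109/371 = 56.116
Contributions (O − E)²/E:
  (81 − 54.825)²/54.825 = 12.4967
  (69 − 72.291)²/72.291 = 0.1498
  (30 − 52.884)²/52.884 = 9.9024
  (32 − 58.175)²/58.175 = 11.7771
  (80 − 76.709)²/76.709 = 0.1412
  (79 − 56.116)²/56.116 = 9.3321
χ² = 12.4967 + 0.1498 + 9.9024 + 11.7771 + 0.1412 + 9.3321 = 43.80
df = (2−1)(3−1) = 2. Since 43.80 > 4.605, reject the null hypothesis of independence at α = 0.1.

43.80; reject H₀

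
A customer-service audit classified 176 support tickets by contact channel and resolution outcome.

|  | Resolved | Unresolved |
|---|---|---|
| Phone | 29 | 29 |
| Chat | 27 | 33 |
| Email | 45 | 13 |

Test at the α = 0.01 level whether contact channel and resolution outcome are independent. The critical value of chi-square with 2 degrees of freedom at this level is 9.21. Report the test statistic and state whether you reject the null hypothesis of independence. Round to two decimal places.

14.74; reject H₀

Row totals: 58, 60, 58. Column totals: 101, 75. Grand total N = 176.
Expected counts (row total × column total / N):
  Phone, Resolved: 58×101/176 = 33.284
  Phone, Unresolved: 58×75/176 = 24.716
  Chat, Resolved: 60×101/176 = 34.432
  Chat, Unresolved: 60×75/176 = 25.568
  Email, Resolved: 58×101/176 = 33.284
  Email, Unresolved: 58×75/176 = 24.716
Contributions (O − E)²/E:
  (29 − 33.284)²/33.284 = 0.5514
  (29 − 24.716)²/24.716 = 0.7425
  (27 − 34.432)²/34.432 = 1.6042
  (33 − 25.568)²/25.568 = 2.1603
  (45 − 33.284)²/33.284 = 4.1240
  (13 − 24.716)²/24.716 = 5.5537
χ² = 0.5514 + 0.7425 + 1.6042 + 2.1603 + 4.1240 + 5.5537 = 14.74
df = (3−1)(2−1) = 2. Since 14.74 > 9.21, reject the null hypothesis of independence at α = 0.01.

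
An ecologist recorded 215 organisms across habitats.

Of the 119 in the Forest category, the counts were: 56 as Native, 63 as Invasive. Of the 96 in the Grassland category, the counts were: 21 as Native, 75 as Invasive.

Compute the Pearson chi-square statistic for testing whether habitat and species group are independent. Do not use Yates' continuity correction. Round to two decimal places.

14.66

Row totals: 119, 96. Column totals: 77, 138. Grand total N = 215.
Expected counts (row total × column total / N):
  Forest, Native: 119×77/215 = 42.619
  Forest, Invasive: 119×138/215 = 76.381
  Grassland, Native: 96×77/215 = 34.381
  Grassland, Invasive: 96×138/215 = 61.619
Contributions (O − E)²/E:
  (56 − 42.619)²/42.619 = 4.2012
  (63 − 76.381)²/76.381 = 2.3442
  (21 − 34.381)²/34.381 = 5.2079
  (75 − 61.619)²/61.619 = 2.9058
χ² = 4.2012 + 2.3442 + 5.2079 + 2.9058 = 14.66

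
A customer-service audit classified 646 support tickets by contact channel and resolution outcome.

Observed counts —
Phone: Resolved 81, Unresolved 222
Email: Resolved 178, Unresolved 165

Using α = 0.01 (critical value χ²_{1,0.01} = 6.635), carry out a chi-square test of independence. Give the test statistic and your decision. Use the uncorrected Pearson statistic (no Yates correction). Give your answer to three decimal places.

42.409; reject H₀

Row totals: 303, 343. Column totals: 259, 387. Grand total N = 646.
Expected counts (row total × column total / N):
  Phone, Resolved: 303×259/646 = 121.4814
  Phone, Unresolved: 303×387/646 = 181.5186
  Email, Resolved: 343×259/646 = 137.5186
  Email, Unresolved: 343×387/646 = 205.4814
Contributions (O − E)²/E:
  (81 − 121.4814)²/121.4814 = 13.4897
  (222 − 181.5186)²/181.5186 = 9.0280
  (178 − 137.5186)²/137.5186 = 11.9165
  (165 − 205.4814)²/205.4814 = 7.9751
χ² = 13.4897 + 9.0280 + 11.9165 + 7.9751 = 42.409
df = (2−1)(2−1) = 1. Since 42.409 > 6.635, reject the null hypothesis of independence at α = 0.01.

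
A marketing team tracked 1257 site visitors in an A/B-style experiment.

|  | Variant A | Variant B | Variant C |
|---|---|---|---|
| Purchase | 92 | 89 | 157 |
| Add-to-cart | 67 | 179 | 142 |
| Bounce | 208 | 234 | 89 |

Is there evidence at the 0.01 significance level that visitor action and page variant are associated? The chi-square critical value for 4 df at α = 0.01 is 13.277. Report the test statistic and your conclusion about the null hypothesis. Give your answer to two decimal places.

124.07; reject H₀

Row totals: 338, 388, 531. Column totals: 367, 502, 388. Grand total N = 1257.
Expected counts (row total × column total / N):
  Purchase, Variant A: 338×367/1257 = 98.684
  Purchase, Variant B: 338×502/1257 = 134.985
  Purchase, Variant C: 338×388/1257 = 104.331
  Add-to-cart, Variant A: 388×367/1257 = 113.282
  Add-to-cart, Variant B: 388×502/1257 = 154.953
  Add-to-cart, Variant C: 388×388/1257 = 119.765
  Bounce, Variant A: 531×367/1257 = 155.033
  Bounce, Variant B: 531×502/1257 = 212.062
  Bounce, Variant C: 531×388/1257 = 163.905
Contributions (O − E)²/E:
  (92 − 98.684)²/98.684 = 0.4527
  (89 − 134.985)²/134.985 = 15.6656
  (157 − 104.331)²/104.331 = 26.5887
  (67 − 113.282)²/113.282 = 18.9088
  (179 − 154.953)²/154.953 = 3.7318
  (142 − 119.765)²/119.765 = 4.1280
  (208 − 155.033)²/155.033 = 18.0962
  (234 − 212.062)²/212.062 = 2.2695
  (89 − 163.905)²/163.905 = 34.2318
χ² = 0.4527 + 15.6656 + 26.5887 + 18.9088 + 3.7318 + 4.1280 + 18.0962 + 2.2695 + 34.2318 = 124.07
df = (3−1)(3−1) = 4. Since 124.07 > 13.277, reject the null hypothesis of independence at α = 0.01.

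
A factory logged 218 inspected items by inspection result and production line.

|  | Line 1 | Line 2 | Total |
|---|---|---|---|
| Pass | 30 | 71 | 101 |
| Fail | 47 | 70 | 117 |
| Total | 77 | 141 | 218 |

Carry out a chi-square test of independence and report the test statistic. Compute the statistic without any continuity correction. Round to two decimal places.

2.60

Grand total N = 218.
Expected counts (row total × column total / N):
  Pass, Line 1: 101×77/218 = 35.674
  Pass, Line 2: 101×141/218 = 65.326
  Fail, Line 1: 117×77/218 = 41.326
  Fail, Line 2: 117×141/218 = 75.674
Contributions (O − E)²/E:
  (30 − 35.674)²/35.674 = 0.9025
  (71 − 65.326)²/65.326 = 0.4928
  (47 − 41.326)²/41.326 = 0.7790
  (70 − 75.674)²/75.674 = 0.4254
χ² = 0.9025 + 0.4928 + 0.7790 + 0.4254 = 2.60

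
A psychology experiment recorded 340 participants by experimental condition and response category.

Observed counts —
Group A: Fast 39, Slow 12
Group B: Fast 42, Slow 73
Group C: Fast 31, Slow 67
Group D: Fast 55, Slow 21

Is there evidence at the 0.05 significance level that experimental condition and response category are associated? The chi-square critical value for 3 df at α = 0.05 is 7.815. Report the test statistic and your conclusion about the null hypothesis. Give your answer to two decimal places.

Row totals: 51, 115, 98, 76. Column totals: 167, 173. Grand total N = 340.
Expected counts (row total × column total / N):
  Group A, Fast: 51×167/340 = 25.0500
  Group A, Slow: 51×173/340 = 25.9500
  Group B, Fast: 115×167/340 = 56.4853
  Group B, Slow: 115×173/340 = 58.5147
  Group C, Fast: 98×167/340 = 48.1353
  Group C, Slow: 98×173/340 = 49.8647
  Group D, Fast: 76×167/340 = 37.3294
  Group D, Slow: 76×173/340 = 38.6706
Contributions (O − E)²/E:
  (39 − 25.0500)²/25.0500 = 7.7686
  (12 − 25.9500)²/25.9500 = 7.4991
  (42 − 56.4853)²/56.4853 = 3.7147
  (73 − 58.5147)²/58.5147 = 3.5858
  (31 − 48.1353)²/48.1353 = 6.0999
  (67 − 49.8647)²/49.8647 = 5.8883
  (55 − 37.3294)²/37.3294 = 8.3647
  (21 − 38.6706)²/38.6706 = 8.0746
χ² = 7.7686 + 7.4991 + 3.7147 + 3.5858 + 6.0999 + 5.8883 + 8.3647 + 8.0746 = 51.00
df = (4−1)(2−1) = 3. Since 51.00 > 7.815, reject the null hypothesis of independence at α = 0.05.

51.00; reject H₀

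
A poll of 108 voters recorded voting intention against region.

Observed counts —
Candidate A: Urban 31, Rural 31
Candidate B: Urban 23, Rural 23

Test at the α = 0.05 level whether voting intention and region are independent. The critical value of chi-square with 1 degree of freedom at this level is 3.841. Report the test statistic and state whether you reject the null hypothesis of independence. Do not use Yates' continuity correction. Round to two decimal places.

Row totals: 62, 46. Column totals: 54, 54. Grand total N = 108.
Expected counts (row total × column total / N):
  Candidate A, Urban: 62×54/108 = 31.000
  Candidate A, Rural: 62×54/108 = 31.000
  Candidate B, Urban: 46×54/108 = 23.000
  Candidate B, Rural: 46×54/108 = 23.000
Contributions (O − E)²/E:
  (31 − 31.000)²/31.000 = 0.0000
  (31 − 31.000)²/31.000 = 0.0000
  (23 − 23.000)²/23.000 = 0.0000
  (23 − 23.000)²/23.000 = 0.0000
χ² = 0.0000 + 0.0000 + 0.0000 + 0.0000 = 0.00
df = (2−1)(2−1) = 1. Since 0.00 < 3.841, fail to reject the null hypothesis of independence at α = 0.05.

0.00; fail to reject H₀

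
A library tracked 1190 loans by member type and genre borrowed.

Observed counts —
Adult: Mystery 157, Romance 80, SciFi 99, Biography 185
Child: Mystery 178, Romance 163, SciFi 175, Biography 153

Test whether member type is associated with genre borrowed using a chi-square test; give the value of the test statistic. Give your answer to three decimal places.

35.925

Row totals: 521, 669. Column totals: 335, 243, 274, 338. Grand total N = 1190.
Expected counts (row total × column total / N):
  Adult, Mystery: 521×335/1190 = 146.6681
  Adult, Romance: 521×243/1190 = 106.3891
  Adult, SciFi: 521×274/1190 = 119.9613
  Adult, Biography: 521×338/1190 = 147.9815
  Child, Mystery: 669×335/1190 = 188.3319
  Child, Romance: 669×243/1190 = 136.6109
  Child, SciFi: 669×274/1190 = 154.0387
  Child, Biography: 669×338/1190 = 190.0185
Contributions (O − E)²/E:
  (157 − 146.6681)²/146.6681 = 0.7278
  (80 − 106.3891)²/106.3891 = 6.5456
  (99 − 119.9613)²/119.9613 = 3.6626
  (185 − 147.9815)²/147.9815 = 9.2604
  (178 − 188.3319)²/188.3319 = 0.5668
  (163 − 136.6109)²/136.6109 = 5.0976
  (175 − 154.0387)²/154.0387 = 2.8524
  (153 − 190.0185)²/190.0185 = 7.2118
χ² = 0.7278 + 6.5456 + 3.6626 + 9.2604 + 0.5668 + 5.0976 + 2.8524 + 7.2118 = 35.925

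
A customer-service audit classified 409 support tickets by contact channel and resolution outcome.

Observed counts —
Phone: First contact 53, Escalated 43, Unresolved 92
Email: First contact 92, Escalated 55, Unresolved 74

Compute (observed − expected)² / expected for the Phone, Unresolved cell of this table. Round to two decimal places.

3.23

Row total (Phone) = 188; column total (Unresolved) = 166; N = 409.
Expected count E = 188 × 166 / 409 = 76.303.
Contribution = (O − E)²/E = (92 − 76.303)² / 76.303 = 3.23.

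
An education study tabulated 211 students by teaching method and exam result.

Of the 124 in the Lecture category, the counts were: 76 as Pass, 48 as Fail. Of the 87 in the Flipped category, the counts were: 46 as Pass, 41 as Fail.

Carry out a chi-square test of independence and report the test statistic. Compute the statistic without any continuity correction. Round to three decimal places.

Row totals: 124, 87. Column totals: 122, 89. Grand total N = 211.
Expected counts (row total × column total / N):
  Lecture, Pass: 124×122/211 = 71.6967
  Lecture, Fail: 124×89/211 = 52.3033
  Flipped, Pass: 87×122/211 = 50.3033
  Flipped, Fail: 87×89/211 = 36.6967
Contributions (O − E)²/E:
  (76 − 71.6967)²/71.6967 = 0.2583
  (48 − 52.3033)²/52.3033 = 0.3541
  (46 − 50.3033)²/50.3033 = 0.3681
  (41 − 36.6967)²/36.6967 = 0.5046
χ² = 0.2583 + 0.3541 + 0.3681 + 0.5046 = 1.485

1.485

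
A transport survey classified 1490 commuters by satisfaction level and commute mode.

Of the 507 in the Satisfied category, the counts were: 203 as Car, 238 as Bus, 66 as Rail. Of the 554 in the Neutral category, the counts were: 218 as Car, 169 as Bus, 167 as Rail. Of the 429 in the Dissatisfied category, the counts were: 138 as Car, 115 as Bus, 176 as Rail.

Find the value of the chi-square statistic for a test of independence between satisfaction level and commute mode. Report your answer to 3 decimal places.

105.424

Row totals: 507, 554, 429. Column totals: 559, 522, 409. Grand total N = 1490.
Expected counts (row total × column total / N):
  Satisfied, Car: 507×559/1490 = 190.2101
  Satisfied, Bus: 507×522/1490 = 177.6201
  Satisfied, Rail: 507×409/1490 = 139.1698
  Neutral, Car: 554×559/1490 = 207.8430
  Neutral, Bus: 554×522/1490 = 194.0859
  Neutral, Rail: 554×409/1490 = 152.0711
  Dissatisfied, Car: 429×559/1490 = 160.9470
  Dissatisfied, Bus: 429×522/1490 = 150.2940
  Dissatisfied, Rail: 429×409/1490 = 117.7591
Contributions (O − E)²/E:
  (203 − 190.2101)²/190.2101 = 0.8600
  (238 − 177.6201)²/177.6201 = 20.5254
  (66 − 139.1698)²/139.1698 = 38.4697
  (218 − 207.8430)²/207.8430 = 0.4964
  (169 − 194.0859)²/194.0859 = 3.2424
  (167 − 152.0711)²/152.0711 = 1.4656
  (138 − 160.9470)²/160.9470 = 3.2717
  (115 − 150.2940)²/150.2940 = 8.2882
  (176 − 117.7591)²/117.7591 = 28.8046
χ² = 0.8600 + 20.5254 + 38.4697 + 0.4964 + 3.2424 + 1.4656 + 3.2717 + 8.2882 + 28.8046 = 105.424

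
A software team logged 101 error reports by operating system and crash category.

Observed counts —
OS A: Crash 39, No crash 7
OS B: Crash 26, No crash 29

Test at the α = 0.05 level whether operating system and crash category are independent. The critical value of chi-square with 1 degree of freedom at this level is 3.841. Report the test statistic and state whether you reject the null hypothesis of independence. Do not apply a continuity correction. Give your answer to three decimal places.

15.364; reject H₀

Row totals: 46, 55. Column totals: 65, 36. Grand total N = 101.
Expected counts (row total × column total / N):
  OS A, Crash: 46×65/101 = 29.6040
  OS A, No crash: 46×36/101 = 16.3960
  OS B, Crash: 55×65/101 = 35.3960
  OS B, No crash: 55×36/101 = 19.6040
Contributions (O − E)²/E:
  (39 − 29.6040)²/29.6040 = 2.9822
  (7 − 16.3960)²/16.3960 = 5.3845
  (26 − 35.3960)²/35.3960 = 2.4942
  (29 − 19.6040)²/19.6040 = 4.5034
χ² = 2.9822 + 5.3845 + 2.4942 + 4.5034 = 15.364
df = (2−1)(2−1) = 1. Since 15.364 > 3.841, reject the null hypothesis of independence at α = 0.05.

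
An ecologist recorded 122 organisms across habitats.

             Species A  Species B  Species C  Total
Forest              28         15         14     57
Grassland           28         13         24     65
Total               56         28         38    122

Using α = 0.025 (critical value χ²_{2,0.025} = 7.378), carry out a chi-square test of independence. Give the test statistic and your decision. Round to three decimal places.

Grand total N = 122.
Expected counts (row total × column total / N):
  Forest, Species A: 57×56/122 = 26.1639
  Forest, Species B: 57×28/122 = 13.0820
  Forest, Species C: 57×38/122 = 17.7541
  Grassland, Species A: 65×56/122 = 29.8361
  Grassland, Species B: 65×28/122 = 14.9180
  Grassland, Species C: 65×38/122 = 20.2459
Contributions (O − E)²/E:
  (28 − 26.1639)²/26.1639 = 0.1289
  (15 − 13.0820)²/13.0820 = 0.2812
  (14 − 17.7541)²/17.7541 = 0.7938
  (28 − 29.8361)²/29.8361 = 0.1130
  (13 − 14.9180)²/14.9180 = 0.2466
  (24 − 20.2459)²/20.2459 = 0.6961
χ² = 0.1289 + 0.2812 + 0.7938 + 0.1130 + 0.2466 + 0.6961 = 2.260
df = (2−1)(3−1) = 2. Since 2.260 < 7.378, fail to reject the null hypothesis of independence at α = 0.025.

2.260; fail to reject H₀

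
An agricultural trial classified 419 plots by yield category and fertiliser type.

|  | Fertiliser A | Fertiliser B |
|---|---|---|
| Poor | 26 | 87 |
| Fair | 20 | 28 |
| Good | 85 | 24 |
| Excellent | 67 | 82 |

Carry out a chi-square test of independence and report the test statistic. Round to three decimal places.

68.855

Row totals: 113, 48, 109, 149. Column totals: 198, 221. Grand total N = 419.
Expected counts (row total × column total / N):
  Poor, Fertiliser A: 113×198/419 = 53.3986
  Poor, Fertiliser B: 113×221/419 = 59.6014
  Fair, Fertiliser A: 48×198/419 = 22.6826
  Fair, Fertiliser B: 48×221/419 = 25.3174
  Good, Fertiliser A: 109×198/419 = 51.5084
  Good, Fertiliser B: 109×221/419 = 57.4916
  Excellent, Fertiliser A: 149×198/419 = 70.4105
  Excellent, Fertiliser B: 149×221/419 = 78.5895
Contributions (O − E)²/E:
  (26 − 53.3986)²/53.3986 = 14.0581
  (87 − 59.6014)²/59.6014 = 12.5951
  (20 − 22.6826)²/22.6826 = 0.3173
  (28 − 25.3174)²/25.3174 = 0.2842
  (85 − 51.5084)²/51.5084 = 21.7768
  (24 − 57.4916)²/57.4916 = 19.5105
  (67 − 70.4105)²/70.4105 = 0.1652
  (82 − 78.5895)²/78.5895 = 0.1480
χ² = 14.0581 + 12.5951 + 0.3173 + 0.2842 + 21.7768 + 19.5105 + 0.1652 + 0.1480 = 68.855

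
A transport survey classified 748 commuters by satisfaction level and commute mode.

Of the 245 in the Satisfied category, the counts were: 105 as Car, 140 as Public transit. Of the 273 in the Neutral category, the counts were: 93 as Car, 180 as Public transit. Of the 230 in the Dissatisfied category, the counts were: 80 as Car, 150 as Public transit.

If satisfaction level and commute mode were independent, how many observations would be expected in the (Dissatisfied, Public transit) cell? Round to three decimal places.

Row total (Dissatisfied) = 230; column total (Public transit) = 470; grand total N = 748.
Expected count = (row total × column total) / N = 230 × 470 / 748 = 144.519.

144.519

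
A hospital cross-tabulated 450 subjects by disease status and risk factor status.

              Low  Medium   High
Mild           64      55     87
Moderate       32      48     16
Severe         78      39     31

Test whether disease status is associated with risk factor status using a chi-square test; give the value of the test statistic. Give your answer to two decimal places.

Row totals: 206, 96, 148. Column totals: 174, 142, 134. Grand total N = 450.
Expected counts (row total × column total / N):
  Mild, Low: 206×174/450 = 79.653
  Mild, Medium: 206×142/450 = 65.004
  Mild, High: 206×134/450 = 61.342
  Moderate, Low: 96×174/450 = 37.120
  Moderate, Medium: 96×142/450 = 30.293
  Moderate, High: 96×134/450 = 28.587
  Severe, Low: 148×174/450 = 57.227
  Severe, Medium: 148×142/450 = 46.702
  Severe, High: 148×134/450 = 44.071
Contributions (O − E)²/E:
  (64 − 79.653)²/79.653 = 3.0760
  (55 − 65.004)²/65.004 = 1.5396
  (87 − 61.342)²/61.342 = 10.7322
  (32 − 37.120)²/37.120 = 0.7062
  (48 − 30.293)²/30.293 = 10.3502
  (16 − 28.587)²/28.587 = 5.5421
  (78 − 57.227)²/57.227 = 7.5405
  (39 − 46.702)²/46.702 = 1.2702
  (31 − 44.071)²/44.071 = 3.8767
χ² = 3.0760 + 1.5396 + 10.7322 + 0.7062 + 10.3502 + 5.5421 + 7.5405 + 1.2702 + 3.8767 = 44.63

44.63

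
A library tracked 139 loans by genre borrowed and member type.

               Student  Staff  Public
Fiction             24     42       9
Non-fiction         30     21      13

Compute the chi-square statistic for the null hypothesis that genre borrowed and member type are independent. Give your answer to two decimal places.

7.57

Row totals: 75, 64. Column totals: 54, 63, 22. Grand total N = 139.
Expected counts (row total × column total / N):
  Fiction, Student: 75×54/139 = 29.137
  Fiction, Staff: 75×63/139 = 33.993
  Fiction, Public: 75×22/139 = 11.871
  Non-fiction, Student: 64×54/139 = 24.863
  Non-fiction, Staff: 64×63/139 = 29.007
  Non-fiction, Public: 64×22/139 = 10.129
Contributions (O − E)²/E:
  (24 − 29.137)²/29.137 = 0.9057
  (42 − 33.993)²/33.993 = 1.8860
  (9 − 11.871)²/11.871 = 0.6944
  (30 − 24.863)²/24.863 = 1.0614
  (21 − 29.007)²/29.007 = 2.2102
  (13 − 10.129)²/10.129 = 0.8138
χ² = 0.9057 + 1.8860 + 0.6944 + 1.0614 + 2.2102 + 0.8138 = 7.57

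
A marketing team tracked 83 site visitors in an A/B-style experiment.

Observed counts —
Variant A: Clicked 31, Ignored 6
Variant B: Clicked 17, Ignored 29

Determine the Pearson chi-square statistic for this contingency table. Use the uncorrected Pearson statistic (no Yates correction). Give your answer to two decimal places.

18.44

Row totals: 37, 46. Column totals: 48, 35. Grand total N = 83.
Expected counts (row total × column total / N):
  Variant A, Clicked: 37×48/83 = 21.398
  Variant A, Ignored: 37×35/83 = 15.602
  Variant B, Clicked: 46×48/83 = 26.602
  Variant B, Ignored: 46×35/83 = 19.398
Contributions (O − E)²/E:
  (31 − 21.398)²/21.398 = 4.3087
  (6 − 15.602)²/15.602 = 5.9094
  (17 − 26.602)²/26.602 = 3.4658
  (29 − 19.398)²/19.398 = 4.7530
χ² = 4.3087 + 5.9094 + 3.4658 + 4.7530 = 18.44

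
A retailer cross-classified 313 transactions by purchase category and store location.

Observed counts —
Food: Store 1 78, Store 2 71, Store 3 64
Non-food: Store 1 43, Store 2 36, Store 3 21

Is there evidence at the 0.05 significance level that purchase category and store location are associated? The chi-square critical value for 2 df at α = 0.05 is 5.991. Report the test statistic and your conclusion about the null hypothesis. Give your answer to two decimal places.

2.91; fail to reject H₀

Row totals: 213, 100. Column totals: 121, 107, 85. Grand total N = 313.
Expected counts (row total × column total / N):
  Food, Store 1: 213×121/313 = 82.342
  Food, Store 2: 213×107/313 = 72.815
  Food, Store 3: 213×85/313 = 57.843
  Non-food, Store 1: 100×121/313 = 38.658
  Non-food, Store 2: 100×107/313 = 34.185
  Non-food, Store 3: 100×85/313 = 27.157
Contributions (O − E)²/E:
  (78 − 82.342)²/82.342 = 0.2290
  (71 − 72.815)²/72.815 = 0.0452
  (64 − 57.843)²/57.843 = 0.6554
  (43 − 38.658)²/38.658 = 0.4877
  (36 − 34.185)²/34.185 = 0.0964
  (21 − 27.157)²/27.157 = 1.3959
χ² = 0.2290 + 0.0452 + 0.6554 + 0.4877 + 0.0964 + 1.3959 = 2.91
df = (2−1)(3−1) = 2. Since 2.91 < 5.991, fail to reject the null hypothesis of independence at α = 0.05.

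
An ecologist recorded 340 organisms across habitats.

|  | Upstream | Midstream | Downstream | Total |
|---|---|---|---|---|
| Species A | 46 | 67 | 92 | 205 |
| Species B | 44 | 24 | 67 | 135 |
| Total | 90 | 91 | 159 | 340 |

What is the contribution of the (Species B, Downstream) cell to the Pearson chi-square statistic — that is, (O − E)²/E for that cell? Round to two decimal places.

0.24

Row total (Species B) = 135; column total (Downstream) = 159; N = 340.
Expected count E = 135 × 159 / 340 = 63.132.
Contribution = (O − E)²/E = (67 − 63.132)² / 63.132 = 0.24.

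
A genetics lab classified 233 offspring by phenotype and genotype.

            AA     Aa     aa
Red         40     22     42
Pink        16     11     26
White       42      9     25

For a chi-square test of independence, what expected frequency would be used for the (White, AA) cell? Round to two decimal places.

31.97

Row total (White) = 76; column total (AA) = 98; grand total N = 233.
Expected count = (row total × column total) / N = 76 × 98 / 233 = 31.97.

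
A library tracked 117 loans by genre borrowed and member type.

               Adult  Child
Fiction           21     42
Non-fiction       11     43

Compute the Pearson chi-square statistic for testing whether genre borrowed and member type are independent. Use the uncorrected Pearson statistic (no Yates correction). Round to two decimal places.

2.46

Row totals: 63, 54. Column totals: 32, 85. Grand total N = 117.
Expected counts (row total × column total / N):
  Fiction, Adult: 63×32/117 = 17.231
  Fiction, Child: 63×85/117 = 45.769
  Non-fiction, Adult: 54×32/117 = 14.769
  Non-fiction, Child: 54×85/117 = 39.231
Contributions (O − E)²/E:
  (21 − 17.231)²/17.231 = 0.8244
  (42 − 45.769)²/45.769 = 0.3104
  (11 − 14.769)²/14.769 = 0.9618
  (43 − 39.231)²/39.231 = 0.3621
χ² = 0.8244 + 0.3104 + 0.9618 + 0.3621 = 2.46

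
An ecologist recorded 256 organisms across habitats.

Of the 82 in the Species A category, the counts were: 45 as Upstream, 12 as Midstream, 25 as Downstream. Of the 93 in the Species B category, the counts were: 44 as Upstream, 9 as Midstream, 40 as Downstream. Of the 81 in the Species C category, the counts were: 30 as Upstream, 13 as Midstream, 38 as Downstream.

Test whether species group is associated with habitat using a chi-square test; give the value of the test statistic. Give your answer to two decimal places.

7.31

Row totals: 82, 93, 81. Column totals: 119, 34, 103. Grand total N = 256.
Expected counts (row total × column total / N):
  Species A, Upstream: 82×119/256 = 38.117
  Species A, Midstream: 82×34/256 = 10.891
  Species A, Downstream: 82×103/256 = 32.992
  Species B, Upstream: 93×119/256 = 43.230
  Species B, Midstream: 93×34/256 = 12.352
  Species B, Downstream: 93×103/256 = 37.418
  Species C, Upstream: 81×119/256 = 37.652
  Species C, Midstream: 81×34/256 = 10.758
  Species C, Downstream: 81×103/256 = 32.590
Contributions (O − E)²/E:
  (45 − 38.117)²/38.117 = 1.2429
  (12 − 10.891)²/10.891 = 0.1129
  (25 − 32.992)²/32.992 = 1.9360
  (44 − 43.230)²/43.230 = 0.0137
  (9 − 12.352)²/12.352 = 0.9096
  (40 − 37.418)²/37.418 = 0.1782
  (30 − 37.652)²/37.652 = 1.5551
  (13 − 10.758)²/10.758 = 0.4672
  (38 − 32.590)²/32.590 = 0.8981
χ² = 1.2429 + 0.1129 + 1.9360 + 0.0137 + 0.9096 + 0.1782 + 1.5551 + 0.4672 + 0.8981 = 7.31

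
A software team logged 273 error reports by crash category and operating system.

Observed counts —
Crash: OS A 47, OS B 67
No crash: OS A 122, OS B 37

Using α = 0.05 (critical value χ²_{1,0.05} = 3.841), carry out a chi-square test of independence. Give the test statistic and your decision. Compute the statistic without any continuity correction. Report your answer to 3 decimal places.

Row totals: 114, 159. Column totals: 169, 104. Grand total N = 273.
Expected counts (row total × column total / N):
  Crash, OS A: 114×169/273 = 70.5714
  Crash, OS B: 114×104/273 = 43.4286
  No crash, OS A: 159×169/273 = 98.4286
  No crash, OS B: 159×104/273 = 60.5714
Contributions (O − E)²/E:
  (47 − 70.5714)²/70.5714 = 7.8730
  (67 − 43.4286)²/43.4286 = 12.7937
  (122 − 98.4286)²/98.4286 = 5.6448
  (37 − 60.5714)²/60.5714 = 9.1728
χ² = 7.8730 + 12.7937 + 5.6448 + 9.1728 = 35.484
df = (2−1)(2−1) = 1. Since 35.484 > 3.841, reject the null hypothesis of independence at α = 0.05.

35.484; reject H₀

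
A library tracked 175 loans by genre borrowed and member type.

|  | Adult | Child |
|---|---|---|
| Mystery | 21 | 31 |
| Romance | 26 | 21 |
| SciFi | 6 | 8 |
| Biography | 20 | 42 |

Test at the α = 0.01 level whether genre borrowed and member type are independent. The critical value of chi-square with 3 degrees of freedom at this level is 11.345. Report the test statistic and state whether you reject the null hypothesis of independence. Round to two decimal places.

5.90; fail to reject H₀

Row totals: 52, 47, 14, 62. Column totals: 73, 102. Grand total N = 175.
Expected counts (row total × column total / N):
  Mystery, Adult: 52×73/175 = 21.691
  Mystery, Child: 52×102/175 = 30.309
  Romance, Adult: 47×73/175 = 19.606
  Romance, Child: 47×102/175 = 27.394
  SciFi, Adult: 14×73/175 = 5.840
  SciFi, Child: 14×102/175 = 8.160
  Biography, Adult: 62×73/175 = 25.863
  Biography, Child: 62×102/175 = 36.137
Contributions (O − E)²/E:
  (21 − 21.691)²/21.691 = 0.0220
  (31 − 30.309)²/30.309 = 0.0158
  (26 − 19.606)²/19.606 = 2.0852
  (21 − 27.394)²/27.394 = 1.4924
  (6 − 5.840)²/5.840 = 0.0044
  (8 − 8.160)²/8.160 = 0.0031
  (20 − 25.863)²/25.863 = 1.3291
  (42 − 36.137)²/36.137 = 0.9512
χ² = 0.0220 + 0.0158 + 2.0852 + 1.4924 + 0.0044 + 0.0031 + 1.3291 + 0.9512 = 5.90
df = (4−1)(2−1) = 3. Since 5.90 < 11.345, fail to reject the null hypothesis of independence at α = 0.01.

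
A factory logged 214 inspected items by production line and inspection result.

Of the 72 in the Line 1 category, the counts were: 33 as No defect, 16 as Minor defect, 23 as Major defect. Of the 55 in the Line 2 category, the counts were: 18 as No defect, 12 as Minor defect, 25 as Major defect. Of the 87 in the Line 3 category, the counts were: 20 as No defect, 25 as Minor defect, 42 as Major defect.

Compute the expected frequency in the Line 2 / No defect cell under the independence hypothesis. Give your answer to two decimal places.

18.25

Row total (Line 2) = 55; column total (No defect) = 71; grand total N = 214.
Expected count = (row total × column total) / N = 55 × 71 / 214 = 18.25.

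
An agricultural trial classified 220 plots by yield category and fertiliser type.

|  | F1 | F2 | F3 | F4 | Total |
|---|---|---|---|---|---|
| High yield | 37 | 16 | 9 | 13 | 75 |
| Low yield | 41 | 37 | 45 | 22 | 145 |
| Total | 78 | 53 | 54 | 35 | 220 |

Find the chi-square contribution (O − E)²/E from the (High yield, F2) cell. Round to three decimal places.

Row total (High yield) = 75; column total (F2) = 53; N = 220.
Expected count E = 75 × 53 / 220 = 18.0682.
Contribution = (O − E)²/E = (16 − 18.0682)² / 18.0682 = 0.237.

0.237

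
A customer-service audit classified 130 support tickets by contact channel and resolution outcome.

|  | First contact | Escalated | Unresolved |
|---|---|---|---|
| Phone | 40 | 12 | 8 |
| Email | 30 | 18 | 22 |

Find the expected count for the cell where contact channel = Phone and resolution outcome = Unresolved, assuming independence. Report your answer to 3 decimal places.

Row total (Phone) = 60; column total (Unresolved) = 30; grand total N = 130.
Expected count = (row total × column total) / N = 60 × 30 / 130 = 13.846.

13.846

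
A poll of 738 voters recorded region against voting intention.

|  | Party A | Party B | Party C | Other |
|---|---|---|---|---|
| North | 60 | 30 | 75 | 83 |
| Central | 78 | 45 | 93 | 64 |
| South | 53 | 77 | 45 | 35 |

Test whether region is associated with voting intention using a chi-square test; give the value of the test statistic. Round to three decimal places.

Row totals: 248, 280, 210. Column totals: 191, 152, 213, 182. Grand total N = 738.
Expected counts (row total × column total / N):
  North, Party A: 248×191/738 = 64.18428
  North, Party B: 248×152/738 = 51.07859
  North, Party C: 248×213/738 = 71.57724
  North, Other: 248×182/738 = 61.15989
  Central, Party A: 280×191/738 = 72.46612
  Central, Party B: 280×152/738 = 57.66938
  Central, Party C: 280×213/738 = 80.81301
  Central, Other: 280×182/738 = 69.05149
  South, Party A: 210×191/738 = 54.34959
  South, Party B: 210×152/738 = 43.25203
  South, Party C: 210×213/738 = 60.60976
  South, Other: 210×182/738 = 51.78862
Contributions (O − E)²/E:
  (60 − 64.18428)²/64.18428 = 0.2728
  (30 − 51.07859)²/51.07859 = 8.6985
  (75 − 71.57724)²/71.57724 = 0.1637
  (83 − 61.15989)²/61.15989 = 7.7991
  (78 − 72.46612)²/72.46612 = 0.4226
  (45 − 57.66938)²/57.66938 = 2.7833
  (93 − 80.81301)²/80.81301 = 1.8379
  (64 − 69.05149)²/69.05149 = 0.3695
  (53 − 54.34959)²/54.34959 = 0.0335
  (77 − 43.25203)²/43.25203 = 26.3323
  (45 − 60.60976)²/60.60976 = 4.0202
  (35 − 51.78862)²/51.78862 = 5.4425
χ² = 0.2728 + 8.6985 + 0.1637 + 7.7991 + 0.4226 + 2.7833 + 1.8379 + 0.3695 + 0.0335 + 26.3323 + 4.0202 + 5.4425 = 58.176

58.176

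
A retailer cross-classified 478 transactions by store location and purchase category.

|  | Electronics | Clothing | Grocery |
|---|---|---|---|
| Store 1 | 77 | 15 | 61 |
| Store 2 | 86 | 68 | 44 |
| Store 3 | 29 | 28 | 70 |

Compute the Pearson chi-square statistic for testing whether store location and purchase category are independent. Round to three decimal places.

Row totals: 153, 198, 127. Column totals: 192, 111, 175. Grand total N = 478.
Expected counts (row total × column total / N):
  Store 1, Electronics: 153×192/478 = 61.4561
  Store 1, Clothing: 153×111/478 = 35.5293
  Store 1, Grocery: 153×175/478 = 56.0146
  Store 2, Electronics: 198×192/478 = 79.5314
  Store 2, Clothing: 198×111/478 = 45.9791
  Store 2, Grocery: 198×175/478 = 72.4895
  Store 3, Electronics: 127×192/478 = 51.0126
  Store 3, Clothing: 127×111/478 = 29.4916
  Store 3, Grocery: 127×175/478 = 46.4958
Contributions (O − E)²/E:
  (77 − 61.4561)²/61.4561 = 3.9315
  (15 − 35.5293)²/35.5293 = 11.8621
  (61 − 56.0146)²/56.0146 = 0.4437
  (86 − 79.5314)²/79.5314 = 0.5261
  (68 − 45.9791)²/45.9791 = 10.5465
  (44 − 72.4895)²/72.4895 = 11.1968
  (29 − 51.0126)²/51.0126 = 9.4987
  (28 − 29.4916)²/29.4916 = 0.0754
  (70 − 46.4958)²/46.4958 = 11.8817
χ² = 3.9315 + 11.8621 + 0.4437 + 0.5261 + 10.5465 + 11.1968 + 9.4987 + 0.0754 + 11.8817 = 59.963

59.963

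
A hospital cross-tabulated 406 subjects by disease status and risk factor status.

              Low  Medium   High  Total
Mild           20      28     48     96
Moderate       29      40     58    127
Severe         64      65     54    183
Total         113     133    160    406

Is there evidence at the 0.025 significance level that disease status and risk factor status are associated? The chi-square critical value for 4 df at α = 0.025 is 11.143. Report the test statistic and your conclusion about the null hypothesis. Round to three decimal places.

Grand total N = 406.
Expected counts (row total × column total / N):
  Mild, Low: 96×113/406 = 26.7192
  Mild, Medium: 96×133/406 = 31.4483
  Mild, High: 96×160/406 = 37.8325
  Moderate, Low: 127×113/406 = 35.3473
  Moderate, Medium: 127×133/406 = 41.6034
  Moderate, High: 127×160/406 = 50.0493
  Severe, Low: 183×113/406 = 50.9335
  Severe, Medium: 183×133/406 = 59.9483
  Severe, High: 183×160/406 = 72.1182
Contributions (O − E)²/E:
  (20 − 26.7192)²/26.7192 = 1.6897
  (28 − 31.4483)²/31.4483 = 0.3781
  (48 − 37.8325)²/37.8325 = 2.7325
  (29 − 35.3473)²/35.3473 = 1.1398
  (40 − 41.6034)²/41.6034 = 0.0618
  (58 − 50.0493)²/50.0493 = 1.2630
  (64 − 50.9335)²/50.9335 = 3.3521
  (65 − 59.9483)²/59.9483 = 0.4257
  (54 − 72.1182)²/72.1182 = 4.5518
χ² = 1.6897 + 0.3781 + 2.7325 + 1.1398 + 0.0618 + 1.2630 + 3.3521 + 0.4257 + 4.5518 = 15.595
df = (3−1)(3−1) = 4. Since 15.595 > 11.143, reject the null hypothesis of independence at α = 0.025.

15.595; reject H₀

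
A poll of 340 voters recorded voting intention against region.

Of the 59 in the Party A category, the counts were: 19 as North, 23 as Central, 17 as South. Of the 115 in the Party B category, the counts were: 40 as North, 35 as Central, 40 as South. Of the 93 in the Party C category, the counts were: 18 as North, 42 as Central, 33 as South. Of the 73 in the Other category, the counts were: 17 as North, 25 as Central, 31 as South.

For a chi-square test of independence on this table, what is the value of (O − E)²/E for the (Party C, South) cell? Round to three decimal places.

0.000

Row total (Party C) = 93; column total (South) = 121; N = 340.
Expected count E = 93 × 121 / 340 = 33.0971.
Contribution = (O − E)²/E = (33 − 33.0971)² / 33.0971 = 0.000.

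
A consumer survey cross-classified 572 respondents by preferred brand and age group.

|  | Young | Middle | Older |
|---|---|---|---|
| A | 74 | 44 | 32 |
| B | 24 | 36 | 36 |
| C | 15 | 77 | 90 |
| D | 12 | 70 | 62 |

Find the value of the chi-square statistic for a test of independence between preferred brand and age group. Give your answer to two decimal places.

105.09

Row totals: 150, 96, 182, 144. Column totals: 125, 227, 220. Grand total N = 572.
Expected counts (row total × column total / N):
  A, Young: 150×125/572 = 32.7797
  A, Middle: 150×227/572 = 59.5280
  A, Older: 150×220/572 = 57.6923
  B, Young: 96×125/572 = 20.9790
  B, Middle: 96×227/572 = 38.0979
  B, Older: 96×220/572 = 36.9231
  C, Young: 182×125/572 = 39.7727
  C, Middle: 182×227/572 = 72.2273
  C, Older: 182×220/572 = 70.0000
  D, Young: 144×125/572 = 31.4685
  D, Middle: 144×227/572 = 57.1469
  D, Older: 144×220/572 = 55.3846
Contributions (O − E)²/E:
  (74 − 32.7797)²/32.7797 = 51.8343
  (44 − 59.5280)²/59.5280 = 4.0505
  (32 − 57.6923)²/57.6923 = 11.4416
  (24 − 20.9790)²/20.9790 = 0.4350
  (36 − 38.0979)²/38.0979 = 0.1155
  (36 − 36.9231)²/36.9231 = 0.0231
  (15 − 39.7727)²/39.7727 = 15.4298
  (77 − 72.2273)²/72.2273 = 0.3154
  (90 − 70.0000)²/70.0000 = 5.7143
  (12 − 31.4685)²/31.4685 = 12.0445
  (70 − 57.1469)²/57.1469 = 2.8908
  (62 − 55.3846)²/55.3846 = 0.7902
χ² = 51.8343 + 4.0505 + 11.4416 + 0.4350 + 0.1155 + 0.0231 + 15.4298 + 0.3154 + 5.7143 + 12.0445 + 2.8908 + 0.7902 = 105.09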